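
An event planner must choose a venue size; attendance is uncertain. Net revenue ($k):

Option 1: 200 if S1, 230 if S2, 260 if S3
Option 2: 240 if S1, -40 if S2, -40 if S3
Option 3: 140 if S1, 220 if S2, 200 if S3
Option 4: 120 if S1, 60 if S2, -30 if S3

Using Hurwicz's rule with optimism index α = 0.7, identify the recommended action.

Option 1: 0.7·260 + 0.3·200 = 242
Option 2: 0.7·240 + 0.3·(-40) = 156
Option 3: 0.7·220 + 0.3·140 = 196
Option 4: 0.7·120 + 0.3·(-30) = 75
Highest Hurwicz score = 242 → Option 1.

Option 1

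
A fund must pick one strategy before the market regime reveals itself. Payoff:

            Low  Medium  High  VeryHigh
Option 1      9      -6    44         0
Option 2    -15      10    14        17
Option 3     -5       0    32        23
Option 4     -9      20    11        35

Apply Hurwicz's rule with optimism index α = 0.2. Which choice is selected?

Option 1: 0.2·44 + 0.8·(-6) = 4
Option 2: 0.2·17 + 0.8·(-15) = -8.6
Option 3: 0.2·32 + 0.8·(-5) = 2.4
Option 4: 0.2·35 + 0.8·(-9) = -0.2
Highest Hurwicz score = 4 → Option 1.

Option 1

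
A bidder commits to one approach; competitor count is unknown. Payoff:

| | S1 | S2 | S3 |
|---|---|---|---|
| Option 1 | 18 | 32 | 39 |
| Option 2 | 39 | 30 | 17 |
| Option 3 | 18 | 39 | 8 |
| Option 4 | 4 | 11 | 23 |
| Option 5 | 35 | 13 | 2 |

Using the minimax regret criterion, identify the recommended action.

Option 1

Column bests: S1=39, S2=39, S3=39.
Option 1 regrets: 21, 7, 0 → max 21
Option 2 regrets: 0, 9, 22 → max 22
Option 3 regrets: 21, 0, 31 → max 31
Option 4 regrets: 35, 28, 16 → max 35
Option 5 regrets: 4, 26, 37 → max 37
Smallest max regret = 21 → Option 1.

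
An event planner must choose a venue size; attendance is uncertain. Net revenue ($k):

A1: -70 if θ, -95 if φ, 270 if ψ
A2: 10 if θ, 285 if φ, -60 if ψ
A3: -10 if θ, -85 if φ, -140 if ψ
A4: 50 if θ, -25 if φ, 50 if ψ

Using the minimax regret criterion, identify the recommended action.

Column bests: θ=50, φ=285, ψ=270.
A1 regrets: 120, 380, 0 → max 380
A2 regrets: 40, 0, 330 → max 330
A3 regrets: 60, 370, 410 → max 410
A4 regrets: 0, 310, 220 → max 310
Smallest max regret = 310 → A4.

A4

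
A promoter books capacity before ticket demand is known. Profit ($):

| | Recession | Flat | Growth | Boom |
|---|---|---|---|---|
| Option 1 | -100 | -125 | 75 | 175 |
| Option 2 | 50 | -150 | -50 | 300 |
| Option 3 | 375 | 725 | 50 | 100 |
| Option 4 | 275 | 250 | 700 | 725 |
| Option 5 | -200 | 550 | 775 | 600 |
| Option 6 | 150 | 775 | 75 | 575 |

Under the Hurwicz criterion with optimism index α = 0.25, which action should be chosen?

Option 1: 0.25·175 + 0.75·(-125) = -50
Option 2: 0.25·300 + 0.75·(-150) = -37.5
Option 3: 0.25·725 + 0.75·50 = 218.75
Option 4: 0.25·725 + 0.75·250 = 368.75
Option 5: 0.25·775 + 0.75·(-200) = 43.75
Option 6: 0.25·775 + 0.75·75 = 250
Highest Hurwicz score = 368.75 → Option 4.

Option 4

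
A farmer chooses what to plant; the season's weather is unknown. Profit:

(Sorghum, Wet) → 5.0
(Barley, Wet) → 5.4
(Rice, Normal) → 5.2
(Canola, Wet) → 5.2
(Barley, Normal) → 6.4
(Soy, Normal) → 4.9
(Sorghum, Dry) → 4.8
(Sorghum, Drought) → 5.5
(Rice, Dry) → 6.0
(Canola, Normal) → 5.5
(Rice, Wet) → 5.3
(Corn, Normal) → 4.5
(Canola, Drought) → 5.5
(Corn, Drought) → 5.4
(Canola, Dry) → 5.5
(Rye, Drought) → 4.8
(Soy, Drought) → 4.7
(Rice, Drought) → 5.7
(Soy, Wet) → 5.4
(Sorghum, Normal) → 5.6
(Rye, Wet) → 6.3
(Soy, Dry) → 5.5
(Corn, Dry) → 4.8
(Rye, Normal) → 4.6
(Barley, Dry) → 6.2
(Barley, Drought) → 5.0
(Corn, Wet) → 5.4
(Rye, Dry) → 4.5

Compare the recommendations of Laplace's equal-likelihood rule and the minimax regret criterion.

laplace → Barley; minimax regret → Barley (agree)

Row averages: Canola=5.425, Soy=5.125, Barley=5.75, Sorghum=5.225, Corn=5.025, Rice=5.55, Rye=5.05
Highest average = 5.75 → Barley.
Column bests: Drought=5.7, Dry=6.2, Normal=6.4, Wet=6.3.
Canola regrets: 0.2, 0.7, 0.9, 1.1 → max 1.1
Soy regrets: 1.0, 0.7, 1.5, 0.9 → max 1.5
Barley regrets: 0.7, 0.0, 0.0, 0.9 → max 0.9
Sorghum regrets: 0.2, 1.4, 0.8, 1.3 → max 1.4
Corn regrets: 0.3, 1.4, 1.9, 0.9 → max 1.9
Rice regrets: 0.0, 0.2, 1.2, 1.0 → max 1.2
Rye regrets: 0.9, 1.7, 1.8, 0.0 → max 1.8
Smallest max regret = 0.9 → Barley.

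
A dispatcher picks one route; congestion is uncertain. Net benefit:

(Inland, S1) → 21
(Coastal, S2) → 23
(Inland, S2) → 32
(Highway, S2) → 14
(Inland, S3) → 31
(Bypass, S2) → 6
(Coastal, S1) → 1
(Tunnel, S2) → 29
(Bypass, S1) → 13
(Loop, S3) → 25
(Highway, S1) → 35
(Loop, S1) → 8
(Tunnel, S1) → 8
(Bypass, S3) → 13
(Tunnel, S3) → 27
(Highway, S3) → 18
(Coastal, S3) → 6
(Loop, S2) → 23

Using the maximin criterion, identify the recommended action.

Row minima: Highway=14, Inland=21, Coastal=1, Tunnel=8, Bypass=6, Loop=8
Best worst-case = 21 → Inland.

Inland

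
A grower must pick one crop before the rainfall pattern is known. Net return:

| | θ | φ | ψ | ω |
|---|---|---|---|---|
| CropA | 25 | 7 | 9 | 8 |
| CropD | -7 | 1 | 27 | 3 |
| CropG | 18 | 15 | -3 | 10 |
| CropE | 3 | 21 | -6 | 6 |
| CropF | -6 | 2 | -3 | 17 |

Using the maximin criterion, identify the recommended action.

CropA

Row minima: CropA=7, CropD=-7, CropG=-3, CropE=-6, CropF=-6
Best worst-case = 7 → CropA.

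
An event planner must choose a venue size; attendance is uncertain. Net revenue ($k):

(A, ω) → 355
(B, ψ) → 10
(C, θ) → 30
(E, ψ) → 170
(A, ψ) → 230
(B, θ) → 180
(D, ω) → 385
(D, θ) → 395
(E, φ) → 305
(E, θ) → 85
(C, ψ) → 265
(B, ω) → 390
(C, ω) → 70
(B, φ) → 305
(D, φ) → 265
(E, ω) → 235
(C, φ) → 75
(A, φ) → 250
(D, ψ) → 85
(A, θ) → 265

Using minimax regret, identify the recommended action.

A

Column bests: θ=395, φ=305, ψ=265, ω=390.
A regrets: 130, 55, 35, 35 → max 130
B regrets: 215, 0, 255, 0 → max 255
C regrets: 365, 230, 0, 320 → max 365
D regrets: 0, 40, 180, 5 → max 180
E regrets: 310, 0, 95, 155 → max 310
Smallest max regret = 130 → A.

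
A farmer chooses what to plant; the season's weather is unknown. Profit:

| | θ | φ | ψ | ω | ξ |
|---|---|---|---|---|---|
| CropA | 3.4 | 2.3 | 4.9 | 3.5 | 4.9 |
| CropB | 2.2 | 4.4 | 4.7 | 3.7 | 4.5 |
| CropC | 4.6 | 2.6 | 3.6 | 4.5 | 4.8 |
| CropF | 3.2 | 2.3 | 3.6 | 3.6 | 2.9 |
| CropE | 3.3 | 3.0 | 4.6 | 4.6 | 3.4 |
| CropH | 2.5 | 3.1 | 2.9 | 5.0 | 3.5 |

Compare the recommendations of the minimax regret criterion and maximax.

Column bests: θ=4.6, φ=4.4, ψ=4.9, ω=5.0, ξ=4.9.
CropA regrets: 1.2, 2.1, 0.0, 1.5, 0.0 → max 2.1
CropB regrets: 2.4, 0.0, 0.2, 1.3, 0.4 → max 2.4
CropC regrets: 0.0, 1.8, 1.3, 0.5, 0.1 → max 1.8
CropF regrets: 1.4, 2.1, 1.3, 1.4, 2.0 → max 2.1
CropE regrets: 1.3, 1.4, 0.3, 0.4, 1.5 → max 1.5
CropH regrets: 2.1, 1.3, 2.0, 0.0, 1.4 → max 2.1
Smallest max regret = 1.5 → CropE.
Row maxima: CropA=4.9, CropB=4.7, CropC=4.8, CropF=3.6, CropE=4.6, CropH=5.0
Best best-case = 5.0 → CropH.

minimax regret → CropE; maximax → CropH (disagree)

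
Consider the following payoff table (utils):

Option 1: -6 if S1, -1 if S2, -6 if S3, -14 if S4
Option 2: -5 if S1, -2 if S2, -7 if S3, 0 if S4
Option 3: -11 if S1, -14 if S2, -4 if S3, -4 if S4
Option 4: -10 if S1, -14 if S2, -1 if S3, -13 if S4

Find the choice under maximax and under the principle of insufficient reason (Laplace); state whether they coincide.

Row maxima: Option 1=-1, Option 2=0, Option 3=-4, Option 4=-1
Best best-case = 0 → Option 2.
Row averages: Option 1=-6.75, Option 2=-3.5, Option 3=-8.25, Option 4=-9.5
Highest average = -3.5 → Option 2.

maximax → Option 2; laplace → Option 2 (agree)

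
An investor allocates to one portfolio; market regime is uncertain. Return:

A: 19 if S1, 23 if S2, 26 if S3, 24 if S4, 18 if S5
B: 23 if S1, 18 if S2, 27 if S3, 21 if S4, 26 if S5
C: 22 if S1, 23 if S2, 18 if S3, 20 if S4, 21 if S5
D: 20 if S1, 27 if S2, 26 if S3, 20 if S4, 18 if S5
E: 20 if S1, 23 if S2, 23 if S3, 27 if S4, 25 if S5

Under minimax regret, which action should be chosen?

Column bests: S1=23, S2=27, S3=27, S4=27, S5=26.
A regrets: 4, 4, 1, 3, 8 → max 8
B regrets: 0, 9, 0, 6, 0 → max 9
C regrets: 1, 4, 9, 7, 5 → max 9
D regrets: 3, 0, 1, 7, 8 → max 8
E regrets: 3, 4, 4, 0, 1 → max 4
Smallest max regret = 4 → E.

E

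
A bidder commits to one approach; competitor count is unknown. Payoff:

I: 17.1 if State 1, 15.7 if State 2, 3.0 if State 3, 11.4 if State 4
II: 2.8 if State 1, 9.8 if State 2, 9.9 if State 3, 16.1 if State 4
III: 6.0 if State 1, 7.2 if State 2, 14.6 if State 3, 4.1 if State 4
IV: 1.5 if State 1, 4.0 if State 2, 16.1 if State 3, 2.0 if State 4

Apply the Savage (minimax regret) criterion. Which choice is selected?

Column bests: State 1=17.1, State 2=15.7, State 3=16.1, State 4=16.1.
I regrets: 0.0, 0.0, 13.1, 4.7 → max 13.1
II regrets: 14.3, 5.9, 6.2, 0.0 → max 14.3
III regrets: 11.1, 8.5, 1.5, 12.0 → max 12.0
IV regrets: 15.6, 11.7, 0.0, 14.1 → max 15.6
Smallest max regret = 12.0 → III.

III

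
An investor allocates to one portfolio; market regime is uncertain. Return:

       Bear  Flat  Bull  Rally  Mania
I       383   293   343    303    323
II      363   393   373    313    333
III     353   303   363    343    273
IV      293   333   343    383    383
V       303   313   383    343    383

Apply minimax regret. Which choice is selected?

Column bests: Bear=383, Flat=393, Bull=383, Rally=383, Mania=383.
I regrets: 0, 100, 40, 80, 60 → max 100
II regrets: 20, 0, 10, 70, 50 → max 70
III regrets: 30, 90, 20, 40, 110 → max 110
IV regrets: 90, 60, 40, 0, 0 → max 90
V regrets: 80, 80, 0, 40, 0 → max 80
Smallest max regret = 70 → II.

II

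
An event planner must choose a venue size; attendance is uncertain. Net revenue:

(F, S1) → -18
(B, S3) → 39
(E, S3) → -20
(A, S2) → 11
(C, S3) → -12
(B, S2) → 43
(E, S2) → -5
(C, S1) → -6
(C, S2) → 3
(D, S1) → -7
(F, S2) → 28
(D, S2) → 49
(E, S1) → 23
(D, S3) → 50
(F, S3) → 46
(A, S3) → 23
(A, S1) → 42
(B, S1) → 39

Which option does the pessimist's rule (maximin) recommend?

B

Row minima: A=11, B=39, C=-12, D=-7, E=-20, F=-18
Best worst-case = 39 → B.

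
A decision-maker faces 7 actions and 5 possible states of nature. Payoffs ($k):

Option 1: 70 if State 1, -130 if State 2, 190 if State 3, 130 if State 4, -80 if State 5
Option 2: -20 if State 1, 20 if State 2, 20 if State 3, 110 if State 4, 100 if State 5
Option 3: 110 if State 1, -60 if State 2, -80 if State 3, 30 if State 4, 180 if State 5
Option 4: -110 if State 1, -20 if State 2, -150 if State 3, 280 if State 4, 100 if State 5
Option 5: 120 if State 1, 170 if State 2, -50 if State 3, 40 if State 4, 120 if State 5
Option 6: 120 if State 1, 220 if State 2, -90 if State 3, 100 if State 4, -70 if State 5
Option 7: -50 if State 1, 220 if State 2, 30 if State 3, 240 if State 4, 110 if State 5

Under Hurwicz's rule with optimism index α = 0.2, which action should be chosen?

Option 7

Option 1: 0.2·190 + 0.8·(-130) = -66
Option 2: 0.2·110 + 0.8·(-20) = 6
Option 3: 0.2·180 + 0.8·(-80) = -28
Option 4: 0.2·280 + 0.8·(-150) = -64
Option 5: 0.2·170 + 0.8·(-50) = -6
Option 6: 0.2·220 + 0.8·(-90) = -28
Option 7: 0.2·240 + 0.8·(-50) = 8
Highest Hurwicz score = 8 → Option 7.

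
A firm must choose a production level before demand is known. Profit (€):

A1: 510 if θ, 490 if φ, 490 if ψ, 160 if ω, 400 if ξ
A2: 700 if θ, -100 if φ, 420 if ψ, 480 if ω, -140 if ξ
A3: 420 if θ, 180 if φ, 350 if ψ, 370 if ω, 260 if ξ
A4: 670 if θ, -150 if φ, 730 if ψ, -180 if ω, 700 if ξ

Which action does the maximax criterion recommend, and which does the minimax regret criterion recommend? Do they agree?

maximax → A4; minimax regret → A1 (disagree)

Row maxima: A1=510, A2=700, A3=420, A4=730
Best best-case = 730 → A4.
Column bests: θ=700, φ=490, ψ=730, ω=480, ξ=700.
A1 regrets: 190, 0, 240, 320, 300 → max 320
A2 regrets: 0, 590, 310, 0, 840 → max 840
A3 regrets: 280, 310, 380, 110, 440 → max 440
A4 regrets: 30, 640, 0, 660, 0 → max 660
Smallest max regret = 320 → A1.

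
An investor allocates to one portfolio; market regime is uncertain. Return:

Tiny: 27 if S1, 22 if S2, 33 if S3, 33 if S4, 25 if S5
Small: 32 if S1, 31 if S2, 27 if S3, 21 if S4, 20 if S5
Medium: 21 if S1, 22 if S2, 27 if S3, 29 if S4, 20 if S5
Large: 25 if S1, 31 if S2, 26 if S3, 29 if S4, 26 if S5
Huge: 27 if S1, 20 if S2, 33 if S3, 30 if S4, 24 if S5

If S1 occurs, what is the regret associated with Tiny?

Best payoff under S1 is 32.
Regret = 32 − 27 = 5.

5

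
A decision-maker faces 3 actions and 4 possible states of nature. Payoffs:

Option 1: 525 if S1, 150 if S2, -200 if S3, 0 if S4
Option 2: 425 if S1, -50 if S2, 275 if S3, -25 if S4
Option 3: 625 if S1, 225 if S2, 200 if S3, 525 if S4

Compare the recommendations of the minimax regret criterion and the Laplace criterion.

minimax regret → Option 3; laplace → Option 3 (agree)

Column bests: S1=625, S2=225, S3=275, S4=525.
Option 1 regrets: 100, 75, 475, 525 → max 525
Option 2 regrets: 200, 275, 0, 550 → max 550
Option 3 regrets: 0, 0, 75, 0 → max 75
Smallest max regret = 75 → Option 3.
Row averages: Option 1=118.75, Option 2=156.25, Option 3=393.75
Highest average = 393.75 → Option 3.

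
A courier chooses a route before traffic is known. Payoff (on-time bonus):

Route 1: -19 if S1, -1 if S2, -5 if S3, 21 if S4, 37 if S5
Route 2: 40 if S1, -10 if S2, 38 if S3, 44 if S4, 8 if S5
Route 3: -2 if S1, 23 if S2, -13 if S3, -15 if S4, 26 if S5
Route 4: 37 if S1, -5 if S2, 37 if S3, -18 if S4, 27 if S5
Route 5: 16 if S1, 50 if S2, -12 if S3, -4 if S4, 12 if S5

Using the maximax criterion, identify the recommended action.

Route 5

Row maxima: Route 1=37, Route 2=44, Route 3=26, Route 4=37, Route 5=50
Best best-case = 50 → Route 5.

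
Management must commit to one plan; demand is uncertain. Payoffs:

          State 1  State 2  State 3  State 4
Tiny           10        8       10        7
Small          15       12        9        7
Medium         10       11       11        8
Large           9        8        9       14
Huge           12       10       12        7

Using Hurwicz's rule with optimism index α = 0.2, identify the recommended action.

Tiny: 0.2·10 + 0.8·7 = 7.6
Small: 0.2·15 + 0.8·7 = 8.6
Medium: 0.2·11 + 0.8·8 = 8.6
Large: 0.2·14 + 0.8·8 = 9.2
Huge: 0.2·12 + 0.8·7 = 8
Highest Hurwicz score = 9.2 → Large.

Large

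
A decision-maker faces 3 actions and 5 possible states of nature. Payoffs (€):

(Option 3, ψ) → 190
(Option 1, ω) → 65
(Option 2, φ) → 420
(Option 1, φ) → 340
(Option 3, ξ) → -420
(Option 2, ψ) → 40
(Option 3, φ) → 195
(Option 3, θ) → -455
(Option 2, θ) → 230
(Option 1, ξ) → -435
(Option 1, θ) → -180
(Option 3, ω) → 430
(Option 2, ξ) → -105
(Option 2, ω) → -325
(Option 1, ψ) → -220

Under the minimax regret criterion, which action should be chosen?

Option 1

Column bests: θ=230, φ=420, ψ=190, ω=430, ξ=-105.
Option 1 regrets: 410, 80, 410, 365, 330 → max 410
Option 2 regrets: 0, 0, 150, 755, 0 → max 755
Option 3 regrets: 685, 225, 0, 0, 315 → max 685
Smallest max regret = 410 → Option 1.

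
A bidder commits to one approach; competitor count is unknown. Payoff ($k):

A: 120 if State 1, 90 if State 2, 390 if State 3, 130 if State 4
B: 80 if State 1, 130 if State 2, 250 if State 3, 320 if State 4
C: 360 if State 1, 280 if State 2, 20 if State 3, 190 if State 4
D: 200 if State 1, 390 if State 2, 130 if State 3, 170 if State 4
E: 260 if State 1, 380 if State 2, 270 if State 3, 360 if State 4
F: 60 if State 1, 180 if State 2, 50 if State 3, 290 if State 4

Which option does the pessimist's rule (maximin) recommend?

E

Row minima: A=90, B=80, C=20, D=130, E=260, F=50
Best worst-case = 260 → E.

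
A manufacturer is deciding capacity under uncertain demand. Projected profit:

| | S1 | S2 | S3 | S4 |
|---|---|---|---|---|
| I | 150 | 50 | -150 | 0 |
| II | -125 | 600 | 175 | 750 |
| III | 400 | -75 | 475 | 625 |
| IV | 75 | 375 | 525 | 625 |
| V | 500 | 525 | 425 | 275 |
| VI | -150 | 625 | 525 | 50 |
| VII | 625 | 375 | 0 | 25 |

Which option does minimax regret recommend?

V

Column bests: S1=625, S2=625, S3=525, S4=750.
I regrets: 475, 575, 675, 750 → max 750
II regrets: 750, 25, 350, 0 → max 750
III regrets: 225, 700, 50, 125 → max 700
IV regrets: 550, 250, 0, 125 → max 550
V regrets: 125, 100, 100, 475 → max 475
VI regrets: 775, 0, 0, 700 → max 775
VII regrets: 0, 250, 525, 725 → max 725
Smallest max regret = 475 → V.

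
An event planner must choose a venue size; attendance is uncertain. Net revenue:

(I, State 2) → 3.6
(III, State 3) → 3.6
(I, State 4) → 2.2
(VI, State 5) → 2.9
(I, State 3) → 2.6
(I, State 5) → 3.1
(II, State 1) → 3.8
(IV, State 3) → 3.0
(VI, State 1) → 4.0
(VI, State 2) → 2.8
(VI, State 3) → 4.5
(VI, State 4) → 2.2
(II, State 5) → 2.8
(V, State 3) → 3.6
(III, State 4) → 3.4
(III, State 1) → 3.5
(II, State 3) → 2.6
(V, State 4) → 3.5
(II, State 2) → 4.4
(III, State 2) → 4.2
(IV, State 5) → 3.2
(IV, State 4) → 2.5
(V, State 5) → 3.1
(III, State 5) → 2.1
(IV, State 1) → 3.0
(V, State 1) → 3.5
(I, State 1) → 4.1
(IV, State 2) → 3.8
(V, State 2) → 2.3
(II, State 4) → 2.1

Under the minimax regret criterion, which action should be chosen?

III

Column bests: State 1=4.1, State 2=4.4, State 3=4.5, State 4=3.5, State 5=3.2.
I regrets: 0.0, 0.8, 1.9, 1.3, 0.1 → max 1.9
II regrets: 0.3, 0.0, 1.9, 1.4, 0.4 → max 1.9
III regrets: 0.6, 0.2, 0.9, 0.1, 1.1 → max 1.1
IV regrets: 1.1, 0.6, 1.5, 1.0, 0.0 → max 1.5
V regrets: 0.6, 2.1, 0.9, 0.0, 0.1 → max 2.1
VI regrets: 0.1, 1.6, 0.0, 1.3, 0.3 → max 1.6
Smallest max regret = 1.1 → III.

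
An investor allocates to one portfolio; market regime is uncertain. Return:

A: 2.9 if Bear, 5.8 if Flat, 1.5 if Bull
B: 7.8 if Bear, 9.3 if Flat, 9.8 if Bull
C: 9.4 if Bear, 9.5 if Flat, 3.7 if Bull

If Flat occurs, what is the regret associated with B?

Best payoff under Flat is 9.5.
Regret = 9.5 − 9.3 = 0.2.

0.2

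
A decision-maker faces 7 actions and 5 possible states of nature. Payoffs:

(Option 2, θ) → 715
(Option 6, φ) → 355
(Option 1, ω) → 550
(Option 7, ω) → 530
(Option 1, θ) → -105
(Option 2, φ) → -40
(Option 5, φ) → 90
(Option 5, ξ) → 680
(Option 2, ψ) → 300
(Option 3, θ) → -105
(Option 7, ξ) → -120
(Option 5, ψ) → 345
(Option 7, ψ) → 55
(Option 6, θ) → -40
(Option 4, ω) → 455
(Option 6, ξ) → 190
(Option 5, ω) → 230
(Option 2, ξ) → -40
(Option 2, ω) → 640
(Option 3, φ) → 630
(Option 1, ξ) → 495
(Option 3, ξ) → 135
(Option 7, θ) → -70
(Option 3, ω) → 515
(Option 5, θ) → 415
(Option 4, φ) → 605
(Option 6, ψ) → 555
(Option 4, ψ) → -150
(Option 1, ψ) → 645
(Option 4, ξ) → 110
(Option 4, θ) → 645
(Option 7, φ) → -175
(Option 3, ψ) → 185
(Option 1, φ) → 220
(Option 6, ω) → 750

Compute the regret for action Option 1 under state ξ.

185

Best payoff under ξ is 680.
Regret = 680 − 495 = 185.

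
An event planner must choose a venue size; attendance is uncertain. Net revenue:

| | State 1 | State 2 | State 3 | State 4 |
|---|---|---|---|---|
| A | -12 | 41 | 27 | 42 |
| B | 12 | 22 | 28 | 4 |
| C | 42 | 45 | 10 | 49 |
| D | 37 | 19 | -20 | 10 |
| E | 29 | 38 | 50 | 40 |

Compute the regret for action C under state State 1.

0

Best payoff under State 1 is 42.
Regret = 42 − 42 = 0.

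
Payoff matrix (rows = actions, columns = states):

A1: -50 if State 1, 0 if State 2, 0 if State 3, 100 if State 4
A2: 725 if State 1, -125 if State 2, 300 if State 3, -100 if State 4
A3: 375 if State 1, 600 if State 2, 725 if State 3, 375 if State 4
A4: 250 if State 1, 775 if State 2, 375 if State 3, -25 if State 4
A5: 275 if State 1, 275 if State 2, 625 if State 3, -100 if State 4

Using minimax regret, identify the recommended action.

Column bests: State 1=725, State 2=775, State 3=725, State 4=375.
A1 regrets: 775, 775, 725, 275 → max 775
A2 regrets: 0, 900, 425, 475 → max 900
A3 regrets: 350, 175, 0, 0 → max 350
A4 regrets: 475, 0, 350, 400 → max 475
A5 regrets: 450, 500, 100, 475 → max 500
Smallest max regret = 350 → A3.

A3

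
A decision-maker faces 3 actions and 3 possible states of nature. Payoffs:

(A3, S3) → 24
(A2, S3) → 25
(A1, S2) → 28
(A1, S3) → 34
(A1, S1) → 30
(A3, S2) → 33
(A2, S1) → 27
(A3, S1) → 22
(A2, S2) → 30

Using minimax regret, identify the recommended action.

A1

Column bests: S1=30, S2=33, S3=34.
A1 regrets: 0, 5, 0 → max 5
A2 regrets: 3, 3, 9 → max 9
A3 regrets: 8, 0, 10 → max 10
Smallest max regret = 5 → A1.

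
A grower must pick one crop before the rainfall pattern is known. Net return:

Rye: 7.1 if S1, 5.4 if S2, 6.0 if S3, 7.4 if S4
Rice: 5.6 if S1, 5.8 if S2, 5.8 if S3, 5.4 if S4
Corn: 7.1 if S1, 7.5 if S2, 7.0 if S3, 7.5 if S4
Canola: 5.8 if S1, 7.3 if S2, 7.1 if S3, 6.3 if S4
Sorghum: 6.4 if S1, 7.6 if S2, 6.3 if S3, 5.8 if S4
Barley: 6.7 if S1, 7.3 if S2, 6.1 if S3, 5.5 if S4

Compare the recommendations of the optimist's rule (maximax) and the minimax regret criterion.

maximax → Sorghum; minimax regret → Corn (disagree)

Row maxima: Rye=7.4, Rice=5.8, Corn=7.5, Canola=7.3, Sorghum=7.6, Barley=7.3
Best best-case = 7.6 → Sorghum.
Column bests: S1=7.1, S2=7.6, S3=7.1, S4=7.5.
Rye regrets: 0.0, 2.2, 1.1, 0.1 → max 2.2
Rice regrets: 1.5, 1.8, 1.3, 2.1 → max 2.1
Corn regrets: 0.0, 0.1, 0.1, 0.0 → max 0.1
Canola regrets: 1.3, 0.3, 0.0, 1.2 → max 1.3
Sorghum regrets: 0.7, 0.0, 0.8, 1.7 → max 1.7
Barley regrets: 0.4, 0.3, 1.0, 2.0 → max 2.0
Smallest max regret = 0.1 → Corn.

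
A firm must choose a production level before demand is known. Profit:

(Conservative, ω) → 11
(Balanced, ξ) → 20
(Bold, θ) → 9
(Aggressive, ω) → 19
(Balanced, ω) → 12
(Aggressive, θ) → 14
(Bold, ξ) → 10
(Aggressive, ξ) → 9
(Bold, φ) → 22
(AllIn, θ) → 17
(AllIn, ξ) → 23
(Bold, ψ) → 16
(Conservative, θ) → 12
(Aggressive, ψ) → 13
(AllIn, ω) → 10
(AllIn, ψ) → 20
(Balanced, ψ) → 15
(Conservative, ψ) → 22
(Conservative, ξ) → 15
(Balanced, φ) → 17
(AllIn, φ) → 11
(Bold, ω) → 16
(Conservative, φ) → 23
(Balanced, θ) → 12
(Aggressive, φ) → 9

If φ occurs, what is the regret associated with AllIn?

Best payoff under φ is 23.
Regret = 23 − 11 = 12.

12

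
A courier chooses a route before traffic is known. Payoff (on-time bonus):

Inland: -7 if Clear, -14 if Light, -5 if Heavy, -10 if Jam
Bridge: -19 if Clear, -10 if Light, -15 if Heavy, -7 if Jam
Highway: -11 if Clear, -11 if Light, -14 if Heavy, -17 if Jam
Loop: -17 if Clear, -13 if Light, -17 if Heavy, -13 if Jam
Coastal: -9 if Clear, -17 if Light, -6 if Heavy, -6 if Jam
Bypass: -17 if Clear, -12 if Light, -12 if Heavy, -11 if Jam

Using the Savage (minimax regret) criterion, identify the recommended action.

Inland

Column bests: Clear=-7, Light=-10, Heavy=-5, Jam=-6.
Inland regrets: 0, 4, 0, 4 → max 4
Bridge regrets: 12, 0, 10, 1 → max 12
Highway regrets: 4, 1, 9, 11 → max 11
Loop regrets: 10, 3, 12, 7 → max 12
Coastal regrets: 2, 7, 1, 0 → max 7
Bypass regrets: 10, 2, 7, 5 → max 10
Smallest max regret = 4 → Inland.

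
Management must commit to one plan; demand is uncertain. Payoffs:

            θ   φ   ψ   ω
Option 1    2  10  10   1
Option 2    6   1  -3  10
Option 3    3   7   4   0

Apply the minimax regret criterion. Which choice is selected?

Option 1

Column bests: θ=6, φ=10, ψ=10, ω=10.
Option 1 regrets: 4, 0, 0, 9 → max 9
Option 2 regrets: 0, 9, 13, 0 → max 13
Option 3 regrets: 3, 3, 6, 10 → max 10
Smallest max regret = 9 → Option 1.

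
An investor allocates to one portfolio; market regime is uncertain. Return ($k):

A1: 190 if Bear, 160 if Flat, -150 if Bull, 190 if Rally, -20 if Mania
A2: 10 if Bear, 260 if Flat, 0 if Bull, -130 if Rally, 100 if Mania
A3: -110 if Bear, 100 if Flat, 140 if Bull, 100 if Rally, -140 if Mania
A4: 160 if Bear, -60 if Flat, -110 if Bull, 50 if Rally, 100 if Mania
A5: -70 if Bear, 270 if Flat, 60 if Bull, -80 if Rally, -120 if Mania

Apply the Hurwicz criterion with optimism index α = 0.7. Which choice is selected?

A1: 0.7·190 + 0.3·(-150) = 88
A2: 0.7·260 + 0.3·(-130) = 143
A3: 0.7·140 + 0.3·(-140) = 56
A4: 0.7·160 + 0.3·(-110) = 79
A5: 0.7·270 + 0.3·(-120) = 153
Highest Hurwicz score = 153 → A5.

A5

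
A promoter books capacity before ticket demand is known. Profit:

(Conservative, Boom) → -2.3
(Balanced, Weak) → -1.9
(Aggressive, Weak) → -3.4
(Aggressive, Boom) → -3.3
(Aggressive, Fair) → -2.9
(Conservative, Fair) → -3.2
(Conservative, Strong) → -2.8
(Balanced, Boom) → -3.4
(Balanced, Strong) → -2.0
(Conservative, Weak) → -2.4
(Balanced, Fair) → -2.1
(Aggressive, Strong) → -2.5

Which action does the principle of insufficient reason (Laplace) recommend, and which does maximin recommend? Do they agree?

laplace → Balanced; maximin → Conservative (disagree)

Row averages: Conservative=-2.675, Balanced=-2.35, Aggressive=-3.025
Highest average = -2.35 → Balanced.
Row minima: Conservative=-3.2, Balanced=-3.4, Aggressive=-3.4
Best worst-case = -3.2 → Conservative.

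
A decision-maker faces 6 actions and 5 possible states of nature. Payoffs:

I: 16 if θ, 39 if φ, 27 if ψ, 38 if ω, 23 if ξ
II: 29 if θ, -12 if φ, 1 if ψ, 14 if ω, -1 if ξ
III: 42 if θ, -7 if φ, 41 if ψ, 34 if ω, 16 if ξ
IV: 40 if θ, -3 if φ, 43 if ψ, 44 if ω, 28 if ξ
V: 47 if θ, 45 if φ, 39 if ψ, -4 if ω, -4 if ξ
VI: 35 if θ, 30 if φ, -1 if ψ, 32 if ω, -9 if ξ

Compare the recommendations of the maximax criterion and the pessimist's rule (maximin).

maximax → V; maximin → I (disagree)

Row maxima: I=39, II=29, III=42, IV=44, V=47, VI=35
Best best-case = 47 → V.
Row minima: I=16, II=-12, III=-7, IV=-3, V=-4, VI=-9
Best worst-case = 16 → I.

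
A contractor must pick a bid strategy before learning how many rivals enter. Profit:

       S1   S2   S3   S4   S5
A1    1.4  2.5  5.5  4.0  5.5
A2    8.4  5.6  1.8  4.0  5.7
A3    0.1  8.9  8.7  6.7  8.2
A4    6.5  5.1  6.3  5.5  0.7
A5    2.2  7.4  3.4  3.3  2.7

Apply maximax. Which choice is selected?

Row maxima: A1=5.5, A2=8.4, A3=8.9, A4=6.5, A5=7.4
Best best-case = 8.9 → A3.

A3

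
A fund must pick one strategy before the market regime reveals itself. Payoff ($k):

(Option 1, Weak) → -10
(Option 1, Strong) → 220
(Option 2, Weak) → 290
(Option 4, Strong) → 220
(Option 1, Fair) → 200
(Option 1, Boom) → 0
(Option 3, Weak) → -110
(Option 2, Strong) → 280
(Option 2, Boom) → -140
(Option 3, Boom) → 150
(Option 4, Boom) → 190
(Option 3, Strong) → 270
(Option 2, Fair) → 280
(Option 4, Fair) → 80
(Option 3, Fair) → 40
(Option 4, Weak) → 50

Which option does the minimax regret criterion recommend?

Option 4

Column bests: Weak=290, Fair=280, Strong=280, Boom=190.
Option 1 regrets: 300, 80, 60, 190 → max 300
Option 2 regrets: 0, 0, 0, 330 → max 330
Option 3 regrets: 400, 240, 10, 40 → max 400
Option 4 regrets: 240, 200, 60, 0 → max 240
Smallest max regret = 240 → Option 4.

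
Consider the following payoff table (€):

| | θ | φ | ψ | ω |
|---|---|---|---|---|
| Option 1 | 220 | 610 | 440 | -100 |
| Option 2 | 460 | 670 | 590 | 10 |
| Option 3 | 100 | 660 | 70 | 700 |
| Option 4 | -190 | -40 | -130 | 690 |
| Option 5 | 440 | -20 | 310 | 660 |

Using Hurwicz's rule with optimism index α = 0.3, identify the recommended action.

Option 1: 0.3·610 + 0.7·(-100) = 113
Option 2: 0.3·670 + 0.7·10 = 208
Option 3: 0.3·700 + 0.7·70 = 259
Option 4: 0.3·690 + 0.7·(-190) = 74
Option 5: 0.3·660 + 0.7·(-20) = 184
Highest Hurwicz score = 259 → Option 3.

Option 3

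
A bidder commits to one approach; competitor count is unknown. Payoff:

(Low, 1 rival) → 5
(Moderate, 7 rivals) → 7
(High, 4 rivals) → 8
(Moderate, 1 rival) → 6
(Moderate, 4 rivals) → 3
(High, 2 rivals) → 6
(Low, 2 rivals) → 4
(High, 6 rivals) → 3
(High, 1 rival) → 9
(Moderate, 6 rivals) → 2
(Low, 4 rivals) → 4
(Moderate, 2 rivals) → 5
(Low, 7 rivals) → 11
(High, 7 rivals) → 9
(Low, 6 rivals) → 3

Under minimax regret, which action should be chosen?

High

Column bests: 1 rival=9, 2 rivals=6, 4 rivals=8, 6 rivals=3, 7 rivals=11.
Low regrets: 4, 2, 4, 0, 0 → max 4
Moderate regrets: 3, 1, 5, 1, 4 → max 5
High regrets: 0, 0, 0, 0, 2 → max 2
Smallest max regret = 2 → High.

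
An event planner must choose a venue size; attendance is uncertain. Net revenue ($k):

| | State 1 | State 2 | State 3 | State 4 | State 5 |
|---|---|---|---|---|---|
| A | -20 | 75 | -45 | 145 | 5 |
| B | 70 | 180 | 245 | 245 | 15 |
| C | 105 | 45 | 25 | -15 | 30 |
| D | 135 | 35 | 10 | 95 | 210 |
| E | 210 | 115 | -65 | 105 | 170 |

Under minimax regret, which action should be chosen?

B

Column bests: State 1=210, State 2=180, State 3=245, State 4=245, State 5=210.
A regrets: 230, 105, 290, 100, 205 → max 290
B regrets: 140, 0, 0, 0, 195 → max 195
C regrets: 105, 135, 220, 260, 180 → max 260
D regrets: 75, 145, 235, 150, 0 → max 235
E regrets: 0, 65, 310, 140, 40 → max 310
Smallest max regret = 195 → B.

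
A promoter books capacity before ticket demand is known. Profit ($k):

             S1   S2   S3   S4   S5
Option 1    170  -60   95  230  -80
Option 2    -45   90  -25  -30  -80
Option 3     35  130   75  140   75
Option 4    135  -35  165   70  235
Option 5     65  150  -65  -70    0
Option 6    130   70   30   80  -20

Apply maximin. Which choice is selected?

Row minima: Option 1=-80, Option 2=-80, Option 3=35, Option 4=-35, Option 5=-70, Option 6=-20
Best worst-case = 35 → Option 3.

Option 3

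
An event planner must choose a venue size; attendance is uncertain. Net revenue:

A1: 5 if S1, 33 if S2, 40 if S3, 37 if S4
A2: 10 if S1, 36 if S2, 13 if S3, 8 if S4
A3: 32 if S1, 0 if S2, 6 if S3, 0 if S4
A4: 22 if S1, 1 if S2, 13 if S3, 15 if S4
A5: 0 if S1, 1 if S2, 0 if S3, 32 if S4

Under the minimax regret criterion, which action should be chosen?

Column bests: S1=32, S2=36, S3=40, S4=37.
A1 regrets: 27, 3, 0, 0 → max 27
A2 regrets: 22, 0, 27, 29 → max 29
A3 regrets: 0, 36, 34, 37 → max 37
A4 regrets: 10, 35, 27, 22 → max 35
A5 regrets: 32, 35, 40, 5 → max 40
Smallest max regret = 27 → A1.

A1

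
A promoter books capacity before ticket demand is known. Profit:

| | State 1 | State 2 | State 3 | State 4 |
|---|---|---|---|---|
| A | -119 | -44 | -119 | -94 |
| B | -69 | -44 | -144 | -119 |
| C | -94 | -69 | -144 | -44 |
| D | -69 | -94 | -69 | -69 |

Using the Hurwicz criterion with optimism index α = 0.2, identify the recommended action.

A: 0.2·(-44) + 0.8·(-119) = -104
B: 0.2·(-44) + 0.8·(-144) = -124
C: 0.2·(-44) + 0.8·(-144) = -124
D: 0.2·(-69) + 0.8·(-94) = -89
Highest Hurwicz score = -89 → D.

D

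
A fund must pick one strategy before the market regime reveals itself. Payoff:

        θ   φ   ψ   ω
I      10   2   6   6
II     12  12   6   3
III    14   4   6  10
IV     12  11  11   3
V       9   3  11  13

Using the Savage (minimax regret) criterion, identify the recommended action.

Column bests: θ=14, φ=12, ψ=11, ω=13.
I regrets: 4, 10, 5, 7 → max 10
II regrets: 2, 0, 5, 10 → max 10
III regrets: 0, 8, 5, 3 → max 8
IV regrets: 2, 1, 0, 10 → max 10
V regrets: 5, 9, 0, 0 → max 9
Smallest max regret = 8 → III.

III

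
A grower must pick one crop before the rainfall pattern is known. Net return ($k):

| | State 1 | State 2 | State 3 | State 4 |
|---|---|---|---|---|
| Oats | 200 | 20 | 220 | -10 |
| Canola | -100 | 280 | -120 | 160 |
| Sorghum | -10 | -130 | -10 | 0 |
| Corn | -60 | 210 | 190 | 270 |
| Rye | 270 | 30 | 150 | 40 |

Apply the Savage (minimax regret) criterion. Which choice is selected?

Column bests: State 1=270, State 2=280, State 3=220, State 4=270.
Oats regrets: 70, 260, 0, 280 → max 280
Canola regrets: 370, 0, 340, 110 → max 370
Sorghum regrets: 280, 410, 230, 270 → max 410
Corn regrets: 330, 70, 30, 0 → max 330
Rye regrets: 0, 250, 70, 230 → max 250
Smallest max regret = 250 → Rye.

Rye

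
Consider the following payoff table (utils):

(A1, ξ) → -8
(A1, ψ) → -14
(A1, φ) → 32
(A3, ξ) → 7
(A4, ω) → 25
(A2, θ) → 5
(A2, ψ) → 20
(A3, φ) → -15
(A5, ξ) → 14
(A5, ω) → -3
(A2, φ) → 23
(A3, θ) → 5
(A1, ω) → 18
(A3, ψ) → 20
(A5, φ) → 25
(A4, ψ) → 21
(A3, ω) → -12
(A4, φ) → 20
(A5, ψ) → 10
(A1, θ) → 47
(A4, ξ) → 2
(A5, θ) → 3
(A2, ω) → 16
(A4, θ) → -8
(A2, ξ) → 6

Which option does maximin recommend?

Row minima: A1=-14, A2=5, A3=-15, A4=-8, A5=-3
Best worst-case = 5 → A2.

A2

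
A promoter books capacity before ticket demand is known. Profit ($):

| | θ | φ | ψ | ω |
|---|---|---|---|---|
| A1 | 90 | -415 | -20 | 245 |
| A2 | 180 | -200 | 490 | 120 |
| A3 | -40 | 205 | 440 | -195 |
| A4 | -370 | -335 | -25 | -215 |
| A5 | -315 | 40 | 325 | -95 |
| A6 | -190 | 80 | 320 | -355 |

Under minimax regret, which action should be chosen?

A2

Column bests: θ=180, φ=205, ψ=490, ω=245.
A1 regrets: 90, 620, 510, 0 → max 620
A2 regrets: 0, 405, 0, 125 → max 405
A3 regrets: 220, 0, 50, 440 → max 440
A4 regrets: 550, 540, 515, 460 → max 550
A5 regrets: 495, 165, 165, 340 → max 495
A6 regrets: 370, 125, 170, 600 → max 600
Smallest max regret = 405 → A2.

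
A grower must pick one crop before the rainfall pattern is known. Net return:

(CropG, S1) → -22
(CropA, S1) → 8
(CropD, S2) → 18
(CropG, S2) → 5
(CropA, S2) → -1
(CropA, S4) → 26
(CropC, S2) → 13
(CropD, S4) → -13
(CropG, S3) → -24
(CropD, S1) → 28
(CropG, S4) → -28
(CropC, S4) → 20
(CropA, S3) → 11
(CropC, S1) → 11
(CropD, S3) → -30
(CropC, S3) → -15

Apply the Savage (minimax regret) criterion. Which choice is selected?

CropA

Column bests: S1=28, S2=18, S3=11, S4=26.
CropD regrets: 0, 0, 41, 39 → max 41
CropA regrets: 20, 19, 0, 0 → max 20
CropG regrets: 50, 13, 35, 54 → max 54
CropC regrets: 17, 5, 26, 6 → max 26
Smallest max regret = 20 → CropA.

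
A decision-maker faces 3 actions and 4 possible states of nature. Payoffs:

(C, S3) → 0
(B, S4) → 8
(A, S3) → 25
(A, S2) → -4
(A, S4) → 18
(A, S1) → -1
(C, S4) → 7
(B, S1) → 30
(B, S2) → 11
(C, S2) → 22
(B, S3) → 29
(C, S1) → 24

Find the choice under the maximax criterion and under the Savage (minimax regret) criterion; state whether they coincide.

Row maxima: A=25, B=30, C=24
Best best-case = 30 → B.
Column bests: S1=30, S2=22, S3=29, S4=18.
A regrets: 31, 26, 4, 0 → max 31
B regrets: 0, 11, 0, 10 → max 11
C regrets: 6, 0, 29, 11 → max 29
Smallest max regret = 11 → B.

maximax → B; minimax regret → B (agree)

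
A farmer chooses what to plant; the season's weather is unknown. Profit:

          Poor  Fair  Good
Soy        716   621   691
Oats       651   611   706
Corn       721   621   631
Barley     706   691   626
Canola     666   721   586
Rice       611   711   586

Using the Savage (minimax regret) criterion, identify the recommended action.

Barley

Column bests: Poor=721, Fair=721, Good=706.
Soy regrets: 5, 100, 15 → max 100
Oats regrets: 70, 110, 0 → max 110
Corn regrets: 0, 100, 75 → max 100
Barley regrets: 15, 30, 80 → max 80
Canola regrets: 55, 0, 120 → max 120
Rice regrets: 110, 10, 120 → max 120
Smallest max regret = 80 → Barley.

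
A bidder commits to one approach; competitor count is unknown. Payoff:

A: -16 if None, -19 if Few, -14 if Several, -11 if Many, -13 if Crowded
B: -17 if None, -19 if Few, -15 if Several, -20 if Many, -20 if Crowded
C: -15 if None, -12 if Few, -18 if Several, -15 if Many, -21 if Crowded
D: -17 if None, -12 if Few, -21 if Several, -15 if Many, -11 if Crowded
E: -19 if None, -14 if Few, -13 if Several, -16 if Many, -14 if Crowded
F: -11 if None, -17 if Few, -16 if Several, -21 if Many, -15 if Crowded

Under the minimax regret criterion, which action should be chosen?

Column bests: None=-11, Few=-12, Several=-13, Many=-11, Crowded=-11.
A regrets: 5, 7, 1, 0, 2 → max 7
B regrets: 6, 7, 2, 9, 9 → max 9
C regrets: 4, 0, 5, 4, 10 → max 10
D regrets: 6, 0, 8, 4, 0 → max 8
E regrets: 8, 2, 0, 5, 3 → max 8
F regrets: 0, 5, 3, 10, 4 → max 10
Smallest max regret = 7 → A.

A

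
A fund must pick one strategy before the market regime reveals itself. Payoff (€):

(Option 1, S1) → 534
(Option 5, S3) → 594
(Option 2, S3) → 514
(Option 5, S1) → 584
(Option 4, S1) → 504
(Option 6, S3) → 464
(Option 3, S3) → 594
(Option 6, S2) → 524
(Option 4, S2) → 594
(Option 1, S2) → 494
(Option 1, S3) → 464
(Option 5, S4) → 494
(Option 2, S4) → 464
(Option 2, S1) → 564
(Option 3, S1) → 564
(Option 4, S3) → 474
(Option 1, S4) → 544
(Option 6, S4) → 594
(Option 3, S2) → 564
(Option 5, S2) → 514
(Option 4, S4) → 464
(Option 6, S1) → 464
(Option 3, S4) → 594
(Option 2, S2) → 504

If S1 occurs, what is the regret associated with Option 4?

Best payoff under S1 is 584.
Regret = 584 − 504 = 80.

80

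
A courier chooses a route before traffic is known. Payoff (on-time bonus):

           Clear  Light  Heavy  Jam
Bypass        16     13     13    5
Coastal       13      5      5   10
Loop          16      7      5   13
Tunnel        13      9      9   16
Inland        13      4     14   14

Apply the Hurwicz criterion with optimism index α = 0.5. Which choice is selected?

Bypass: 0.5·16 + 0.5·5 = 10.5
Coastal: 0.5·13 + 0.5·5 = 9
Loop: 0.5·16 + 0.5·5 = 10.5
Tunnel: 0.5·16 + 0.5·9 = 12.5
Inland: 0.5·14 + 0.5·4 = 9
Highest Hurwicz score = 12.5 → Tunnel.

Tunnel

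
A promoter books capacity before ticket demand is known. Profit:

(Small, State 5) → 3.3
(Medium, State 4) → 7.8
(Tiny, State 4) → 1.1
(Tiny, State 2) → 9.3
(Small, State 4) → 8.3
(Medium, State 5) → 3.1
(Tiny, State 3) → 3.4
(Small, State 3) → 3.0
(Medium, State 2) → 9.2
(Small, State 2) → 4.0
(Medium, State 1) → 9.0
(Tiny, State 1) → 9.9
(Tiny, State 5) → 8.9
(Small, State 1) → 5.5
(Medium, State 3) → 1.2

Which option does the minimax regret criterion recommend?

Column bests: State 1=9.9, State 2=9.3, State 3=3.4, State 4=8.3, State 5=8.9.
Tiny regrets: 0.0, 0.0, 0.0, 7.2, 0.0 → max 7.2
Small regrets: 4.4, 5.3, 0.4, 0.0, 5.6 → max 5.6
Medium regrets: 0.9, 0.1, 2.2, 0.5, 5.8 → max 5.8
Smallest max regret = 5.6 → Small.

Small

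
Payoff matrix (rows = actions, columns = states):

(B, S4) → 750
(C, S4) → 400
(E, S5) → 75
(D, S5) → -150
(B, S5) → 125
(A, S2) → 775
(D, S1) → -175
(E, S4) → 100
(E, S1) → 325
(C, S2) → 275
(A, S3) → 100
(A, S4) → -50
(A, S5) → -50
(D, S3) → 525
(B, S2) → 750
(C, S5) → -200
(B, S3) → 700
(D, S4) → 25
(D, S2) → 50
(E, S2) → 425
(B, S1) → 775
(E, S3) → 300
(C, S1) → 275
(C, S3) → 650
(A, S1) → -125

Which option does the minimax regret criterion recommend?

Column bests: S1=775, S2=775, S3=700, S4=750, S5=125.
A regrets: 900, 0, 600, 800, 175 → max 900
B regrets: 0, 25, 0, 0, 0 → max 25
C regrets: 500, 500, 50, 350, 325 → max 500
D regrets: 950, 725, 175, 725, 275 → max 950
E regrets: 450, 350, 400, 650, 50 → max 650
Smallest max regret = 25 → B.

B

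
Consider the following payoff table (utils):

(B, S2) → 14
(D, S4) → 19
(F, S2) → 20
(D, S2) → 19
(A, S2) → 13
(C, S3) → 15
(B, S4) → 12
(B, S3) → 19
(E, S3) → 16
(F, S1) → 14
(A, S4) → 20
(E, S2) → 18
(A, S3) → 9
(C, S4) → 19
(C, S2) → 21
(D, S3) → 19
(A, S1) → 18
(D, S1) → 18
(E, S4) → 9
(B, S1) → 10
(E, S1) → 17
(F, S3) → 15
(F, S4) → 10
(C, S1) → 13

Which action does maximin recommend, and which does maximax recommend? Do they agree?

maximin → D; maximax → C (disagree)

Row minima: A=9, B=10, C=13, D=18, E=9, F=10
Best worst-case = 18 → D.
Row maxima: A=20, B=19, C=21, D=19, E=18, F=20
Best best-case = 21 → C.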